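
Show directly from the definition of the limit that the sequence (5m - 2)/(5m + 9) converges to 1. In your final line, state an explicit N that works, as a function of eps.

Let eps > 0. For m ≥ 1, |(5m - 2)/(5m + 9) − 1| = |-55|/(5(5m + 9)) = 55/(5(5m + 9)).
Since 5m + 9 ≥ 5m for m ≥ 1, this is ≤ 55/(5·5m) = (11/5)/m.
So |(5m - 2)/(5m + 9) − 1| < eps whenever m > (11/5)/eps.
Take N = (11/5)/eps. If m > N then |(5m - 2)/(5m + 9) − 1| ≤ (11/5)/m < eps.

N = (11/5)/eps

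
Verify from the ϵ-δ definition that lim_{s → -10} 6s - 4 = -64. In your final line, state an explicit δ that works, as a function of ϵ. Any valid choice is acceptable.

δ = ϵ/6

Suppose ϵ > 0. We need δ > 0 so that 0 < |s + 10| < δ implies |(6s - 4) + 64| < ϵ.
Since (6s - 4) + 64 = 6(s + 10), we have |(6s - 4) + 64| = 6|s + 10|.
So 6|s + 10| < ϵ exactly when |s + 10| < ϵ/6.
Take δ = ϵ/6. If 0 < |s + 10| < δ then |(6s - 4) + 64| = 6|s + 10| < 6·(ϵ/6) = ϵ.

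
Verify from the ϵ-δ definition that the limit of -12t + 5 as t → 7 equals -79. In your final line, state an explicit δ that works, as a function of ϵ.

δ = ϵ/12

Fix ϵ > 0. We need δ > 0 so that 0 < |t − 7| < δ implies |(-12t + 5) + 79| < ϵ.
|(-12t + 5) + 79| = |-12t + 84| = 12|t − 7|.
Thus it suffices that |t − 7| < ϵ/12.
Choosing δ = ϵ/12 gives |(-12t + 5) + 79| = 12|t − 7| < ϵ whenever |t − 7| < δ.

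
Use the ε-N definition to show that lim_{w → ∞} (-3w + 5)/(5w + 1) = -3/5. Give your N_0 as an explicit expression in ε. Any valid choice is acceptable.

Fix ε > 0. We seek N_0 > 0 such that w > N_0 implies |(-3w + 5)/(5w + 1) + 3/5| < ε.
(-3w + 5)/(5w + 1) + 3/5 = (5(-3w + 5) − (-3)(5w + 1)) / (5(5w + 1)) = 28/(5(5w + 1)).
For w > 0 we have 5w + 1 > 5w, so |(-3w + 5)/(5w + 1) + 3/5| = 28/(5(5w + 1)) < 28/(5·5w) = (28/25)/w.
Thus |(-3w + 5)/(5w + 1) + 3/5| < ε whenever w > (28/25)/ε.
Take N_0 = (28/25)/ε. If w > N_0 then |(-3w + 5)/(5w + 1) + 3/5| < (28/25)/w < ε.

N_0 = (28/25)/ε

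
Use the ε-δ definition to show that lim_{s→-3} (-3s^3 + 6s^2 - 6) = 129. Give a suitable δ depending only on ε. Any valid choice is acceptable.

Let ε > 0. We want δ > 0 such that 0 < |s + 3| < δ implies |(-3s^3 + 6s^2 - 6) − 129| < ε.
(-3s^3 + 6s^2 - 6) − 129 = -3s^3 + 6s^2 - 135 = (s + 3)(-3s^2 + 15s - 45).
So |(-3s^3 + 6s^2 - 6) − 129| = |s + 3|·|-3s^2 + 15s - 45|.
Require δ ≤ 1. Then |s + 3| < 1 gives |s| < 4, and by the triangle inequality |-3s^2 + 15s - 45| ≤ 3·4^2 + 15·4 + 45 = 153.
Hence |(-3s^3 + 6s^2 - 6) − 129| ≤ 153|s + 3| < ε provided |s + 3| < ε/153.
Take δ = min(1, ε/153). Then 0 < |s + 3| < δ gives both |s + 3| < 1 and |s + 3| < ε/153, so |(-3s^3 + 6s^2 - 6) − 129| < ε.

δ = min(1, ε/153)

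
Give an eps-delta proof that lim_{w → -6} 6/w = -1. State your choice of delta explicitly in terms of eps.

delta = min(3, 3eps)

Let eps > 0 be given. We seek delta > 0 such that 0 < |w + 6| < delta implies |6/w + 1| < eps.
|6/w + 1| = 6·|-6 − w|/(6·|w|) = 6|w + 6|/(6|w|).
Restrict delta ≤ 3. Then |w + 6| < 3 gives |w| > 3, so 6|w| > 18.
Then |6/w + 1| < 6|w + 6|/18, which is < eps when |w + 6| < 3eps.
Take delta = min(3, 3eps). Then 0 < |w + 6| < delta gives both |w + 6| < 3 and |w + 6| < 3eps, so |6/w + 1| < eps.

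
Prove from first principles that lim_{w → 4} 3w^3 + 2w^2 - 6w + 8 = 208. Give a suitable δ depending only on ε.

δ = min(1, ε/195)

Let ε > 0. We want δ > 0 such that 0 < |w − 4| < δ implies |(3w^3 + 2w^2 - 6w + 8) − 208| < ε.
(3w^3 + 2w^2 - 6w + 8) − 208 = 3w^3 + 2w^2 - 6w - 200 = (w − 4)(3w^2 + 14w + 50).
So |(3w^3 + 2w^2 - 6w + 8) − 208| = |w − 4|·|3w^2 + 14w + 50|.
Require δ ≤ 1. Then |w − 4| < 1 gives |w| < 5, and by the triangle inequality |3w^2 + 14w + 50| ≤ 3·5^2 + 14·5 + 50 = 195.
Hence |(3w^3 + 2w^2 - 6w + 8) − 208| ≤ 195|w − 4| < ε provided |w − 4| < ε/195.
Take δ = min(1, ε/195). Then 0 < |w − 4| < δ gives both |w − 4| < 1 and |w − 4| < ε/195, so |(3w^3 + 2w^2 - 6w + 8) − 208| < ε.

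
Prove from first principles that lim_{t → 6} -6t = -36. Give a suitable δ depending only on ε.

δ = ε/6

Let ε > 0. We need δ > 0 so that 0 < |t − 6| < δ implies |(-6t) + 36| < ε.
|(-6t) + 36| = |-6t + 36| = 6|t − 6|.
Thus it suffices that |t − 6| < ε/6.
Choosing δ = ε/6 gives |(-6t) + 36| = 6|t − 6| < ε whenever |t − 6| < δ.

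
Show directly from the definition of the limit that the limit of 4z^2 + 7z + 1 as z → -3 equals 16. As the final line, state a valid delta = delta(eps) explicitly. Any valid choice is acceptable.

delta = min(1, eps/21)

Let eps > 0 be given. We want delta > 0 such that 0 < |z + 3| < delta implies |(4z^2 + 7z + 1) − 16| < eps.
(4z^2 + 7z + 1) − 16 = 4z^2 + 7z - 15 = (z + 3)(4z - 5).
So |(4z^2 + 7z + 1) − 16| = |z + 3|·|4z - 5|.
Assume first that |z + 3| < 1, so |z| < 4. Then |4z - 5| ≤ 4·4 + 5 = 21.
Hence |(4z^2 + 7z + 1) − 16| ≤ 21|z + 3| < eps provided |z + 3| < eps/21.
Take delta = min(1, eps/21). Then 0 < |z + 3| < delta gives both |z + 3| < 1 and |z + 3| < eps/21, so |(4z^2 + 7z + 1) − 16| < eps.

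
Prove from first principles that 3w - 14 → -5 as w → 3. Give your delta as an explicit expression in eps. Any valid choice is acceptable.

Suppose eps > 0. We need delta > 0 so that 0 < |w − 3| < delta implies |(3w - 14) + 5| < eps.
Since (3w - 14) + 5 = 3(w − 3), we have |(3w - 14) + 5| = 3|w − 3|.
So 3|w − 3| < eps exactly when |w − 3| < eps/3.
Choosing delta = eps/3 gives |(3w - 14) + 5| = 3|w − 3| < eps whenever |w − 3| < delta.

delta = eps/3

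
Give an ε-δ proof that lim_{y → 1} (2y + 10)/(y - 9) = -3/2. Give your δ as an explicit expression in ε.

δ = min(4, (8/7)ε)

Suppose ε > 0. We want δ > 0 with 0 < |y − 1| < δ ⇒ |(2y + 10)/(y - 9) + 3/2| < ε.
Combining over a common denominator, (2y + 10)/(y - 9) + 3/2 = [(2y + 10)·(-8) − 12·(y - 9)] / [(-8)·(y - 9)] = -28(y − 1) / ((-8)(y - 9)).
So |(2y + 10)/(y - 9) + 3/2| = 28|y − 1| / (8·|y − 9|).
Restrict δ ≤ 4. Then |y − 1| < 4 gives |y − 9| = |(y − 1) + (-8)| ≥ 8 − 4 = 4.
Hence |(2y + 10)/(y - 9) + 3/2| < 28|y − 1|/(8·4) = (7/8)|y − 1|, which is < ε once |y − 1| < (8/7)ε.
Take δ = min(4, (8/7)ε). Then 0 < |y − 1| < δ forces both bounds, so |(2y + 10)/(y - 9) + 3/2| < ε.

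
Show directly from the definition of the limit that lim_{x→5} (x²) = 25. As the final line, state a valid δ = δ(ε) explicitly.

Let ε > 0. We seek δ > 0 with 0 < |x − 5| < δ ⇒ |x² − 25| < ε.
Factor: x² − 25 = (x − 5)(x + 5), so |x² − 25| = |x − 5|·|x + 5|.
Restrict δ ≤ 2. Then |x − 5| < 2 gives |x| < 7, so by the triangle inequality |x + 5| ≤ 7 + 5 = 12.
Hence |x² − 25| ≤ 12|x − 5|, which is < ε once |x − 5| < ε/12.
Take δ = min(2, ε/12). If 0 < |x − 5| < δ then both bounds hold and |x² − 25| ≤ 12|x − 5| < 12·(ε/12) = ε.

δ = min(2, ε/12)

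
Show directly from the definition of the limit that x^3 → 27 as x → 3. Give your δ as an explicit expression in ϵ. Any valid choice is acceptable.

Let ϵ > 0 be given. We seek δ > 0 with 0 < |x − 3| < δ ⇒ |x^3 − 27| < ϵ.
Factor: x^3 − 27 = (x − 3)(x^2 + 3x + 9), so |x^3 − 27| = |x − 3|·|x^2 + 3x + 9|.
Restrict δ ≤ 1. Then |x − 3| < 1 gives |x| < 4, so by the triangle inequality |x^2 + 3x + 9| ≤ 4^2 + 3·4 + 9 = 37.
Hence |x^3 − 27| ≤ 37|x − 3|, which is < ϵ once |x − 3| < ϵ/37.
Take δ = min(1, ϵ/37). If 0 < |x − 3| < δ then both bounds hold and |x^3 − 27| ≤ 37|x − 3| < 37·(ϵ/37) = ϵ.

δ = min(1, ϵ/37)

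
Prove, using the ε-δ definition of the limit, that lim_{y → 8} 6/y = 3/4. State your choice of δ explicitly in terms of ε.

δ = min(4, (16/3)ε)

Let ε > 0 be given. We seek δ > 0 such that 0 < |y − 8| < δ implies |6/y − (3/4)| < ε.
|6/y − (3/4)| = 6·|8 − y|/(8·|y|) = 6|y − 8|/(8|y|).
Restrict δ ≤ 4. Then |y − 8| < 4 gives |y| > 4, so 8|y| > 32.
Then |6/y − (3/4)| < 6|y − 8|/32, which is < ε when |y − 8| < (16/3)ε.
Take δ = min(4, (16/3)ε). Then 0 < |y − 8| < δ gives both |y − 8| < 4 and |y − 8| < (16/3)ε, so |6/y − (3/4)| < ε.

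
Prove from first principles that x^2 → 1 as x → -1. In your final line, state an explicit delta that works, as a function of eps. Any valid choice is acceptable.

Suppose eps > 0. We seek delta > 0 with 0 < |x + 1| < delta ⇒ |x^2 − 1| < eps.
Factor: x^2 − 1 = (x + 1)(x - 1), so |x^2 − 1| = |x + 1|·|x - 1|.
Impose delta ≤ 2 so that |x| < 3; then |x - 1| ≤ 4.
Hence |x^2 − 1| ≤ 4|x + 1|, which is < eps once |x + 1| < eps/4.
Take delta = min(2, eps/4). If 0 < |x + 1| < delta then both bounds hold and |x^2 − 1| ≤ 4|x + 1| < 4·(eps/4) = eps.

delta = min(2, eps/4)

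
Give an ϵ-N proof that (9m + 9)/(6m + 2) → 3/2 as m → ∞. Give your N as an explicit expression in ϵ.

N = 1/ϵ

Suppose ϵ > 0. For m ≥ 1, |(9m + 9)/(6m + 2) − (3/2)| = |36|/(6(6m + 2)) = 36/(6(6m + 2)).
Since 6m + 2 ≥ 6m for m ≥ 1, this is ≤ 36/(6·6m) = 1/m.
So |(9m + 9)/(6m + 2) − (3/2)| < ϵ whenever m > 1/ϵ.
Take N = 1/ϵ. If m > N then |(9m + 9)/(6m + 2) − (3/2)| ≤ 1/m < ϵ.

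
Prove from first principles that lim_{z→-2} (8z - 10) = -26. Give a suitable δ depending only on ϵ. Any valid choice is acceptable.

δ = ϵ/8

Fix ϵ > 0. We need δ > 0 so that 0 < |z + 2| < δ implies |(8z - 10) + 26| < ϵ.
|(8z - 10) + 26| = |8z + 16| = 8|z + 2|.
Thus it suffices that |z + 2| < ϵ/8.
Take δ = ϵ/8. If 0 < |z + 2| < δ then |(8z - 10) + 26| = 8|z + 2| < 8·(ϵ/8) = ϵ.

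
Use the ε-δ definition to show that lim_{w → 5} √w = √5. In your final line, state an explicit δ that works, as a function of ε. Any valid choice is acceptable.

Let ε > 0 be given. We want δ > 0 such that 0 < |w − 5| < δ implies |√w − √5| < ε.
Multiplying by the conjugate, |√w − √5| = |w − 5|/(√w + √5).
Restrict δ ≤ 5 so that |w − 5| < 5 forces w > 0, and then √w + √5 > √5.
Hence |√w − √5| < |w − 5|/√5, which is < ε once |w − 5| < √5·ε.
Take δ = min(5, √5·ε). If 0 < |w − 5| < δ then w > 0 and |√w − √5| < |w − 5|/√5 < ε.

δ = min(5, √5·ε)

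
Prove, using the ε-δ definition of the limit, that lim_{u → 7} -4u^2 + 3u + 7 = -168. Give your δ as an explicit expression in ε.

δ = min(1, ε/57)

Fix ε > 0. We want δ > 0 such that 0 < |u − 7| < δ implies |(-4u^2 + 3u + 7) + 168| < ε.
(-4u^2 + 3u + 7) + 168 = -4u^2 + 3u + 175 = (u − 7)(-4u - 25).
So |(-4u^2 + 3u + 7) + 168| = |u − 7|·|-4u - 25|.
Assume first that |u − 7| < 1, so |u| < 8. Then |-4u - 25| ≤ 4·8 + 25 = 57.
Hence |(-4u^2 + 3u + 7) + 168| ≤ 57|u − 7| < ε provided |u − 7| < ε/57.
Choosing δ = min(1, ε/57) ensures both conditions, hence |(-4u^2 + 3u + 7) + 168| < ε.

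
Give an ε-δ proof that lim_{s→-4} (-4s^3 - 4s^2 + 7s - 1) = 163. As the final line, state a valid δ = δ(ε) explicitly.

δ = min(1, ε/201)

Suppose ε > 0. We want δ > 0 such that 0 < |s + 4| < δ implies |(-4s^3 - 4s^2 + 7s - 1) − 163| < ε.
(-4s^3 - 4s^2 + 7s - 1) − 163 = -4s^3 - 4s^2 + 7s - 164 = (s + 4)(-4s^2 + 12s - 41).
So |(-4s^3 - 4s^2 + 7s - 1) − 163| = |s + 4|·|-4s^2 + 12s - 41|.
Require δ ≤ 1. Then |s + 4| < 1 gives |s| < 5, and by the triangle inequality |-4s^2 + 12s - 41| ≤ 4·5^2 + 12·5 + 41 = 201.
Hence |(-4s^3 - 4s^2 + 7s - 1) − 163| ≤ 201|s + 4| < ε provided |s + 4| < ε/201.
Take δ = min(1, ε/201). Then 0 < |s + 4| < δ gives both |s + 4| < 1 and |s + 4| < ε/201, so |(-4s^3 - 4s^2 + 7s - 1) − 163| < ε.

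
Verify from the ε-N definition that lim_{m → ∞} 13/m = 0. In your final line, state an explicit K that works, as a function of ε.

Let ε > 0. For m ≥ 1, |13/m − 0| = 13/(m) ≤ 13/m.
We need 13/m < ε, i.e. m > 13/ε.
Take K = 13/ε. If m > K then |13/m| ≤ 13/m < ε.

K = 13/ε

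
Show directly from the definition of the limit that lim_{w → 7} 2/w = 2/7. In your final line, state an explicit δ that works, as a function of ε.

Let ε > 0. We seek δ > 0 such that 0 < |w − 7| < δ implies |2/w − (2/7)| < ε.
|2/w − (2/7)| = 2·|7 − w|/(7·|w|) = 2|w − 7|/(7|w|).
Restrict δ ≤ 7/2. Then |w − 7| < 7/2 gives |w| > 7/2, so 7|w| > 49/2.
Then |2/w − (2/7)| < 2|w − 7|/(49/2), which is < ε when |w − 7| < (49/4)ε.
Take δ = min(7/2, (49/4)ε). Then 0 < |w − 7| < δ gives both |w − 7| < 7/2 and |w − 7| < (49/4)ε, so |2/w − (2/7)| < ε.

δ = min(7/2, (49/4)ε)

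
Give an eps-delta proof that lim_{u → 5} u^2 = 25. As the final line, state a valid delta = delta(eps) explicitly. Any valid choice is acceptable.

delta = min(1, eps/11)

Suppose eps > 0. We seek delta > 0 with 0 < |u − 5| < delta ⇒ |u^2 − 25| < eps.
Factor: u^2 − 25 = (u − 5)(u + 5), so |u^2 − 25| = |u − 5|·|u + 5|.
Restrict delta ≤ 1. Then |u − 5| < 1 gives |u| < 6, so by the triangle inequality |u + 5| ≤ 6 + 5 = 11.
Hence |u^2 − 25| ≤ 11|u − 5|, which is < eps once |u − 5| < eps/11.
Take delta = min(1, eps/11). If 0 < |u − 5| < delta then both bounds hold and |u^2 − 25| ≤ 11|u − 5| < 11·(eps/11) = eps.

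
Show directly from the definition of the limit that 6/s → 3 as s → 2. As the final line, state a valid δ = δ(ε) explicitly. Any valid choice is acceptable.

Let ε > 0. We seek δ > 0 such that 0 < |s − 2| < δ implies |6/s − 3| < ε.
|6/s − 3| = 6·|2 − s|/(2·|s|) = 6|s − 2|/(2|s|).
Require δ ≤ 1 so that |s| > 2 − 1 = 1, hence 2|s| > 2.
Then |6/s − 3| < 6|s − 2|/2, which is < ε when |s − 2| < (1/3)ε.
Take δ = min(1, (1/3)ε). Then 0 < |s − 2| < δ gives both |s − 2| < 1 and |s − 2| < (1/3)ε, so |6/s − 3| < ε.

δ = min(1, (1/3)ε)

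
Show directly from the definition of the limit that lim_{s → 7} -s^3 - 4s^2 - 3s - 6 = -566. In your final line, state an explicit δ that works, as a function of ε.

δ = min(2, ε/260)

Let ε > 0. We want δ > 0 such that 0 < |s − 7| < δ implies |(-s^3 - 4s^2 - 3s - 6) + 566| < ε.
(-s^3 - 4s^2 - 3s - 6) + 566 = -s^3 - 4s^2 - 3s + 560 = (s − 7)(-s^2 - 11s - 80).
So |(-s^3 - 4s^2 - 3s - 6) + 566| = |s − 7|·|-s^2 - 11s - 80|.
Assume first that |s − 7| < 2, so |s| < 9. Then |-s^2 - 11s - 80| ≤ 9^2 + 11·9 + 80 = 260.
Hence |(-s^3 - 4s^2 - 3s - 6) + 566| ≤ 260|s − 7| < ε provided |s − 7| < ε/260.
Choosing δ = min(2, ε/260) ensures both conditions, hence |(-s^3 - 4s^2 - 3s - 6) + 566| < ε.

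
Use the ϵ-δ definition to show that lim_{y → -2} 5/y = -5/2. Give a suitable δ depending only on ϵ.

Fix ϵ > 0. We seek δ > 0 such that 0 < |y + 2| < δ implies |5/y + 5/2| < ϵ.
|5/y + 5/2| = 5·|-2 − y|/(2·|y|) = 5|y + 2|/(2|y|).
Require δ ≤ 1 so that |y| > 2 − 1 = 1, hence 2|y| > 2.
Then |5/y + 5/2| < 5|y + 2|/2, which is < ϵ when |y + 2| < (2/5)ϵ.
Take δ = min(1, (2/5)ϵ). Then 0 < |y + 2| < δ gives both |y + 2| < 1 and |y + 2| < (2/5)ϵ, so |5/y + 5/2| < ϵ.

δ = min(1, (2/5)ϵ)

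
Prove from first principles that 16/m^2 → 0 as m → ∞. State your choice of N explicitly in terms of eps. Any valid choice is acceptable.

N = (16/eps)^{1/2}

Fix eps > 0. For m ≥ 1, |16/m^2 − 0| = 16/m^2.
16/m^2 < eps ⇔ m^2 > 16/eps ⇔ m > (16/eps)^{1/2}.
Take N = (16/eps)^{1/2}. Then m > N implies 16/m^2 < eps.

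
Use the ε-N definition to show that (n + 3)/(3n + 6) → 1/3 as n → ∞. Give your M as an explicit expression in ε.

M = (1/3)/ε

Fix ε > 0. For n ≥ 1, |(n + 3)/(3n + 6) − (1/3)| = |3|/(3(3n + 6)) = 3/(3(3n + 6)).
Since 3n + 6 ≥ 3n for n ≥ 1, this is ≤ 3/(3·3n) = (1/3)/n.
So |(n + 3)/(3n + 6) − (1/3)| < ε whenever n > (1/3)/ε.
Take M = (1/3)/ε. If n > M then |(n + 3)/(3n + 6) − (1/3)| ≤ (1/3)/n < ε.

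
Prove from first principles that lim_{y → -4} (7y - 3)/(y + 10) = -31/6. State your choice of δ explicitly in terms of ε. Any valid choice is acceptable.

δ = min(3, (18/73)ε)

Suppose ε > 0. We want δ > 0 with 0 < |y + 4| < δ ⇒ |(7y - 3)/(y + 10) + 31/6| < ε.
Combining over a common denominator, (7y - 3)/(y + 10) + 31/6 = [(7y - 3)·6 − (-31)·(y + 10)] / [6·(y + 10)] = 73(y + 4) / (6(y + 10)).
So |(7y - 3)/(y + 10) + 31/6| = 73|y + 4| / (6·|y + 10|).
Restrict δ ≤ 3. Then |y + 4| < 3 gives |y + 10| = |(y + 4) + 6| ≥ 6 − 3 = 3.
Hence |(7y - 3)/(y + 10) + 31/6| < 73|y + 4|/(6·3) = (73/18)|y + 4|, which is < ε once |y + 4| < (18/73)ε.
Take δ = min(3, (18/73)ε). Then 0 < |y + 4| < δ forces both bounds, so |(7y - 3)/(y + 10) + 31/6| < ε.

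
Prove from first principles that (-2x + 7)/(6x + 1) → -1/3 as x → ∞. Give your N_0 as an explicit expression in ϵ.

N_0 = (11/9)/ϵ

Suppose ϵ > 0. We seek N_0 > 0 such that x > N_0 implies |(-2x + 7)/(6x + 1) + 1/3| < ϵ.
(-2x + 7)/(6x + 1) + 1/3 = (6(-2x + 7) − (-2)(6x + 1)) / (6(6x + 1)) = 44/(6(6x + 1)).
For x > 0 we have 6x + 1 > 6x, so |(-2x + 7)/(6x + 1) + 1/3| = 44/(6(6x + 1)) < 44/(6·6x) = (11/9)/x.
Thus |(-2x + 7)/(6x + 1) + 1/3| < ϵ whenever x > (11/9)/ϵ.
Take N_0 = (11/9)/ϵ. If x > N_0 then |(-2x + 7)/(6x + 1) + 1/3| < (11/9)/x < ϵ.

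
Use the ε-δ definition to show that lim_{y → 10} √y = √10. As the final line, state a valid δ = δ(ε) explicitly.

Let ε > 0. We want δ > 0 such that 0 < |y − 10| < δ implies |√y − √10| < ε.
Multiplying by the conjugate, |√y − √10| = |y − 10|/(√y + √10).
Restrict δ ≤ 10 so that |y − 10| < 10 forces y > 0, and then √y + √10 > √10.
Hence |√y − √10| < |y − 10|/√10, which is < ε once |y − 10| < √10·ε.
Take δ = min(10, √10·ε). If 0 < |y − 10| < δ then y > 0 and |√y − √10| < |y − 10|/√10 < ε.

δ = min(10, √10·ε)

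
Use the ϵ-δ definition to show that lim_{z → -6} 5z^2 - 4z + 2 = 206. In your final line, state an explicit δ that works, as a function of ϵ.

δ = min(2, ϵ/74)

Fix ϵ > 0. We want δ > 0 such that 0 < |z + 6| < δ implies |(5z^2 - 4z + 2) − 206| < ϵ.
(5z^2 - 4z + 2) − 206 = 5z^2 - 4z - 204 = (z + 6)(5z - 34).
So |(5z^2 - 4z + 2) − 206| = |z + 6|·|5z - 34|.
Assume first that |z + 6| < 2, so |z| < 8. Then |5z - 34| ≤ 5·8 + 34 = 74.
Hence |(5z^2 - 4z + 2) − 206| ≤ 74|z + 6| < ϵ provided |z + 6| < ϵ/74.
Choosing δ = min(2, ϵ/74) ensures both conditions, hence |(5z^2 - 4z + 2) − 206| < ϵ.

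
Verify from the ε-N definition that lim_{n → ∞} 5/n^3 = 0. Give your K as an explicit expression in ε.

Fix ε > 0. For n ≥ 1, |5/n^3 − 0| = 5/n^3.
5/n^3 < ε ⇔ n^3 > 5/ε ⇔ n > (5/ε)^{1/3}.
Take K = (5/ε)^{1/3}. Then n > K implies 5/n^3 < ε.

K = (5/ε)^{1/3}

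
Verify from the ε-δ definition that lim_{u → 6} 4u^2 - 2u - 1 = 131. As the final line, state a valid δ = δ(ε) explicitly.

Fix ε > 0. We want δ > 0 such that 0 < |u − 6| < δ implies |(4u^2 - 2u - 1) − 131| < ε.
(4u^2 - 2u - 1) − 131 = 4u^2 - 2u - 132 = (u − 6)(4u + 22).
So |(4u^2 - 2u - 1) − 131| = |u − 6|·|4u + 22|.
Require δ ≤ 1. Then |u − 6| < 1 gives |u| < 7, and by the triangle inequality |4u + 22| ≤ 4·7 + 22 = 50.
Hence |(4u^2 - 2u - 1) − 131| ≤ 50|u − 6| < ε provided |u − 6| < ε/50.
Choosing δ = min(1, ε/50) ensures both conditions, hence |(4u^2 - 2u - 1) − 131| < ε.

δ = min(1, ε/50)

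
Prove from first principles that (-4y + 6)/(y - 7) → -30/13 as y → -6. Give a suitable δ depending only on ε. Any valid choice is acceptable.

Suppose ε > 0. We want δ > 0 with 0 < |y + 6| < δ ⇒ |(-4y + 6)/(y - 7) + 30/13| < ε.
Combining over a common denominator, (-4y + 6)/(y - 7) + 30/13 = [(-4y + 6)·(-13) − 30·(y - 7)] / [(-13)·(y - 7)] = 22(y + 6) / ((-13)(y - 7)).
So |(-4y + 6)/(y - 7) + 30/13| = 22|y + 6| / (13·|y − 7|).
Restrict δ ≤ 13/2. Then |y + 6| < 13/2 gives |y − 7| = |(y + 6) + (-13)| ≥ 13 − 13/2 = 13/2.
Hence |(-4y + 6)/(y - 7) + 30/13| < 22|y + 6|/(13·(13/2)) = (44/169)|y + 6|, which is < ε once |y + 6| < (169/44)ε.
Take δ = min(13/2, (169/44)ε). Then 0 < |y + 6| < δ forces both bounds, so |(-4y + 6)/(y - 7) + 30/13| < ε.

δ = min(13/2, (169/44)ε)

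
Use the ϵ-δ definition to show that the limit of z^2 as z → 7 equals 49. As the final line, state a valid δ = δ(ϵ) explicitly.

Let ϵ > 0. We seek δ > 0 with 0 < |z − 7| < δ ⇒ |z^2 − 49| < ϵ.
Factor: z^2 − 49 = (z − 7)(z + 7), so |z^2 − 49| = |z − 7|·|z + 7|.
Restrict δ ≤ 1. Then |z − 7| < 1 gives |z| < 8, so by the triangle inequality |z + 7| ≤ 8 + 7 = 15.
Hence |z^2 − 49| ≤ 15|z − 7|, which is < ϵ once |z − 7| < ϵ/15.
Take δ = min(1, ϵ/15). If 0 < |z − 7| < δ then both bounds hold and |z^2 − 49| ≤ 15|z − 7| < 15·(ϵ/15) = ϵ.

δ = min(1, ϵ/15)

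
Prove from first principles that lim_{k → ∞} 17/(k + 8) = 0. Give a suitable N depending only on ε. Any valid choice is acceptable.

Let ε > 0. For k ≥ 1, |17/(k + 8) − 0| = 17/(k + 8) ≤ 17/k.
We need 17/k < ε, i.e. k > 17/ε.
Take N = 17/ε. If k > N then |17/(k + 8)| ≤ 17/k < ε.

N = 17/ε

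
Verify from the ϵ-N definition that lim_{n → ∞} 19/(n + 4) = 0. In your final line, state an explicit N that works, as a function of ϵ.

Let ϵ > 0 be given. For n ≥ 1, |19/(n + 4) − 0| = 19/(n + 4) ≤ 19/n.
We need 19/n < ϵ, i.e. n > 19/ϵ.
Take N = 19/ϵ. If n > N then |19/(n + 4)| ≤ 19/n < ϵ.

N = 19/ϵ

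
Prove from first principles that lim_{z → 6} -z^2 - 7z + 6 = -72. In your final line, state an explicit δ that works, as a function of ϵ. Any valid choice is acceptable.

Fix ϵ > 0. We want δ > 0 such that 0 < |z − 6| < δ implies |(-z^2 - 7z + 6) + 72| < ϵ.
(-z^2 - 7z + 6) + 72 = -z^2 - 7z + 78 = (z − 6)(-z - 13).
So |(-z^2 - 7z + 6) + 72| = |z − 6|·|-z - 13|.
Assume first that |z − 6| < 2, so |z| < 8. Then |-z - 13| ≤ 8 + 13 = 21.
Hence |(-z^2 - 7z + 6) + 72| ≤ 21|z − 6| < ϵ provided |z − 6| < ϵ/21.
Choosing δ = min(2, ϵ/21) ensures both conditions, hence |(-z^2 - 7z + 6) + 72| < ϵ.

δ = min(2, ϵ/21)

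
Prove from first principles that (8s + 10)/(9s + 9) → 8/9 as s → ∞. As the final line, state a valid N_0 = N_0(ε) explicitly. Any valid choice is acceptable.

N_0 = (2/9)/ε

Suppose ε > 0. We seek N_0 > 0 such that s > N_0 implies |(8s + 10)/(9s + 9) − (8/9)| < ε.
(8s + 10)/(9s + 9) − (8/9) = (9(8s + 10) − 8(9s + 9)) / (9(9s + 9)) = 18/(9(9s + 9)).
For s > 0 we have 9s + 9 > 9s, so |(8s + 10)/(9s + 9) − (8/9)| = 18/(9(9s + 9)) < 18/(9·9s) = (2/9)/s.
Thus |(8s + 10)/(9s + 9) − (8/9)| < ε whenever s > (2/9)/ε.
Take N_0 = (2/9)/ε. If s > N_0 then |(8s + 10)/(9s + 9) − (8/9)| < (2/9)/s < ε.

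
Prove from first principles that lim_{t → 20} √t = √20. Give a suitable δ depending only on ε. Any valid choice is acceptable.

δ = min(20, √20·ε)

Suppose ε > 0. We want δ > 0 such that 0 < |t − 20| < δ implies |√t − √20| < ε.
Rationalise: √t − √20 = (t − 20)/(√t + √20), so |√t − √20| = |t − 20|/(√t + √20).
Restrict δ ≤ 20 so that |t − 20| < 20 forces t > 0, and then √t + √20 > √20.
Hence |√t − √20| < |t − 20|/√20, which is < ε once |t − 20| < √20·ε.
Take δ = min(20, √20·ε). If 0 < |t − 20| < δ then t > 0 and |√t − √20| < |t − 20|/√20 < ε.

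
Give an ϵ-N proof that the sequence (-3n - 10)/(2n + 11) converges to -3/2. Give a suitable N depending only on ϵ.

N = (13/4)/ϵ

Suppose ϵ > 0. For n ≥ 1, |(-3n - 10)/(2n + 11) + 3/2| = |13|/(2(2n + 11)) = 13/(2(2n + 11)).
Since 2n + 11 ≥ 2n for n ≥ 1, this is ≤ 13/(2·2n) = (13/4)/n.
So |(-3n - 10)/(2n + 11) + 3/2| < ϵ whenever n > (13/4)/ϵ.
Take N = (13/4)/ϵ. If n > N then |(-3n - 10)/(2n + 11) + 3/2| ≤ (13/4)/n < ϵ.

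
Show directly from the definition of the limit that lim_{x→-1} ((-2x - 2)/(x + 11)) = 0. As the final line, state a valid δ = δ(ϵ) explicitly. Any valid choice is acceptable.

δ = min(5, (5/2)ϵ)

Fix ϵ > 0. We want δ > 0 with 0 < |x + 1| < δ ⇒ |(-2x - 2)/(x + 11) − 0| < ϵ.
Combining over a common denominator, (-2x - 2)/(x + 11) − 0 = [(-2x - 2)·10 − 0·(x + 11)] / [10·(x + 11)] = -20(x + 1) / (10(x + 11)).
So |(-2x - 2)/(x + 11) − 0| = 20|x + 1| / (10·|x + 11|).
Restrict δ ≤ 5. Then |x + 1| < 5 gives |x + 11| = |(x + 1) + 10| ≥ 10 − 5 = 5.
Hence |(-2x - 2)/(x + 11) − 0| < 20|x + 1|/(10·5) = (2/5)|x + 1|, which is < ϵ once |x + 1| < (5/2)ϵ.
Take δ = min(5, (5/2)ϵ). Then 0 < |x + 1| < δ forces both bounds, so |(-2x - 2)/(x + 11) − 0| < ϵ.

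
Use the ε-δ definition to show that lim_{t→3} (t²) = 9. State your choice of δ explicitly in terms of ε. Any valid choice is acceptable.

Let ε > 0. We seek δ > 0 with 0 < |t − 3| < δ ⇒ |t² − 9| < ε.
Factor: t² − 9 = (t − 3)(t + 3), so |t² − 9| = |t − 3|·|t + 3|.
Impose δ ≤ 2 so that |t| < 5; then |t + 3| ≤ 8.
Hence |t² − 9| ≤ 8|t − 3|, which is < ε once |t − 3| < ε/8.
Take δ = min(2, ε/8). If 0 < |t − 3| < δ then both bounds hold and |t² − 9| ≤ 8|t − 3| < 8·(ε/8) = ε.

δ = min(2, ε/8)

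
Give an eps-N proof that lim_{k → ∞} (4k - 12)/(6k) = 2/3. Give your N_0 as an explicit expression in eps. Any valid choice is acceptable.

Let eps > 0. For k ≥ 1, |(4k - 12)/(6k) − (2/3)| = |-72|/(6(6k)) = 72/(6(6k)).
Since 6k ≥ 6k for k ≥ 1, this is ≤ 72/(6·6k) = 2/k.
So |(4k - 12)/(6k) − (2/3)| < eps whenever k > 2/eps.
Take N_0 = 2/eps. If k > N_0 then |(4k - 12)/(6k) − (2/3)| ≤ 2/k < eps.

N_0 = 2/eps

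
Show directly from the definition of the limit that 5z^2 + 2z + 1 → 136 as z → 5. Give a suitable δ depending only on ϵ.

Fix ϵ > 0. We want δ > 0 such that 0 < |z − 5| < δ implies |(5z^2 + 2z + 1) − 136| < ϵ.
(5z^2 + 2z + 1) − 136 = 5z^2 + 2z - 135 = (z − 5)(5z + 27).
So |(5z^2 + 2z + 1) − 136| = |z − 5|·|5z + 27|.
Assume first that |z − 5| < 2, so |z| < 7. Then |5z + 27| ≤ 5·7 + 27 = 62.
Hence |(5z^2 + 2z + 1) − 136| ≤ 62|z − 5| < ϵ provided |z − 5| < ϵ/62.
Choosing δ = min(2, ϵ/62) ensures both conditions, hence |(5z^2 + 2z + 1) − 136| < ϵ.

δ = min(2, ϵ/62)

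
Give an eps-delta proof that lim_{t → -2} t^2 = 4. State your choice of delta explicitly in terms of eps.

Let eps > 0. We seek delta > 0 with 0 < |t + 2| < delta ⇒ |t^2 − 4| < eps.
Factor: t^2 − 4 = (t + 2)(t - 2), so |t^2 − 4| = |t + 2|·|t - 2|.
Restrict delta ≤ 2. Then |t + 2| < 2 gives |t| < 4, so by the triangle inequality |t - 2| ≤ 4 + 2 = 6.
Hence |t^2 − 4| ≤ 6|t + 2|, which is < eps once |t + 2| < eps/6.
Take delta = min(2, eps/6). If 0 < |t + 2| < delta then both bounds hold and |t^2 − 4| ≤ 6|t + 2| < 6·(eps/6) = eps.

delta = min(2, eps/6)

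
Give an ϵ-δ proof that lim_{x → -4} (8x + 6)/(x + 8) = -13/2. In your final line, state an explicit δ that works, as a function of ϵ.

δ = min(2, (4/29)ϵ)

Suppose ϵ > 0. We want δ > 0 with 0 < |x + 4| < δ ⇒ |(8x + 6)/(x + 8) + 13/2| < ϵ.
Combining over a common denominator, (8x + 6)/(x + 8) + 13/2 = [(8x + 6)·4 − (-26)·(x + 8)] / [4·(x + 8)] = 58(x + 4) / (4(x + 8)).
So |(8x + 6)/(x + 8) + 13/2| = 58|x + 4| / (4·|x + 8|).
Restrict δ ≤ 2. Then |x + 4| < 2 gives |x + 8| = |(x + 4) + 4| ≥ 4 − 2 = 2.
Hence |(8x + 6)/(x + 8) + 13/2| < 58|x + 4|/(4·2) = (29/4)|x + 4|, which is < ϵ once |x + 4| < (4/29)ϵ.
Take δ = min(2, (4/29)ϵ). Then 0 < |x + 4| < δ forces both bounds, so |(8x + 6)/(x + 8) + 13/2| < ϵ.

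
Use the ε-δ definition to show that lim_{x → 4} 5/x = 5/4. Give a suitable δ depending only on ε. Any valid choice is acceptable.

δ = min(2, (8/5)ε)

Let ε > 0. We seek δ > 0 such that 0 < |x − 4| < δ implies |5/x − (5/4)| < ε.
|5/x − (5/4)| = 5·|4 − x|/(4·|x|) = 5|x − 4|/(4|x|).
Restrict δ ≤ 2. Then |x − 4| < 2 gives |x| > 2, so 4|x| > 8.
Then |5/x − (5/4)| < 5|x − 4|/8, which is < ε when |x − 4| < (8/5)ε.
Take δ = min(2, (8/5)ε). Then 0 < |x − 4| < δ gives both |x − 4| < 2 and |x − 4| < (8/5)ε, so |5/x − (5/4)| < ε.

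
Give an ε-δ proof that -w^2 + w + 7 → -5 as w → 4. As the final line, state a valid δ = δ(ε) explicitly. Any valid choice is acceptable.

δ = min(1, ε/8)

Suppose ε > 0. We want δ > 0 such that 0 < |w − 4| < δ implies |(-w^2 + w + 7) + 5| < ε.
(-w^2 + w + 7) + 5 = -w^2 + w + 12 = (w − 4)(-w - 3).
So |(-w^2 + w + 7) + 5| = |w − 4|·|-w - 3|.
Require δ ≤ 1. Then |w − 4| < 1 gives |w| < 5, and by the triangle inequality |-w - 3| ≤ 5 + 3 = 8.
Hence |(-w^2 + w + 7) + 5| ≤ 8|w − 4| < ε provided |w − 4| < ε/8.
Choosing δ = min(1, ε/8) ensures both conditions, hence |(-w^2 + w + 7) + 5| < ε.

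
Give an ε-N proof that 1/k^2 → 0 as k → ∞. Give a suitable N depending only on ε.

N = (1/ε)^{1/2}

Fix ε > 0. For k ≥ 1, |1/k^2 − 0| = 1/k^2.
1/k^2 < ε ⇔ k^2 > 1/ε ⇔ k > (1/ε)^{1/2}.
Take N = (1/ε)^{1/2}. Then k > N implies 1/k^2 < ε.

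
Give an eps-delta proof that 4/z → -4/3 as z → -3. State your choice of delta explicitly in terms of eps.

Let eps > 0. We seek delta > 0 such that 0 < |z + 3| < delta implies |4/z + 4/3| < eps.
|4/z + 4/3| = 4·|-3 − z|/(3·|z|) = 4|z + 3|/(3|z|).
Require delta ≤ 3/2 so that |z| > 3 − 3/2 = 3/2, hence 3|z| > 9/2.
Then |4/z + 4/3| < 4|z + 3|/(9/2), which is < eps when |z + 3| < (9/8)eps.
Take delta = min(3/2, (9/8)eps). Then 0 < |z + 3| < delta gives both |z + 3| < 3/2 and |z + 3| < (9/8)eps, so |4/z + 4/3| < eps.

delta = min(3/2, (9/8)eps)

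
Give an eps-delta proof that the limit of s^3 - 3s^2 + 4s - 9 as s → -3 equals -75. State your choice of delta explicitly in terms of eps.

delta = min(2, eps/77)

Let eps > 0. We want delta > 0 such that 0 < |s + 3| < delta implies |(s^3 - 3s^2 + 4s - 9) + 75| < eps.
(s^3 - 3s^2 + 4s - 9) + 75 = s^3 - 3s^2 + 4s + 66 = (s + 3)(s^2 - 6s + 22).
So |(s^3 - 3s^2 + 4s - 9) + 75| = |s + 3|·|s^2 - 6s + 22|.
Require delta ≤ 2. Then |s + 3| < 2 gives |s| < 5, and by the triangle inequality |s^2 - 6s + 22| ≤ 5^2 + 6·5 + 22 = 77.
Hence |(s^3 - 3s^2 + 4s - 9) + 75| ≤ 77|s + 3| < eps provided |s + 3| < eps/77.
Take delta = min(2, eps/77). Then 0 < |s + 3| < delta gives both |s + 3| < 2 and |s + 3| < eps/77, so |(s^3 - 3s^2 + 4s - 9) + 75| < eps.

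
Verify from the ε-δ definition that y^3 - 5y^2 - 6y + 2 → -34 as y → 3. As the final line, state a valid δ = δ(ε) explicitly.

Fix ε > 0. We want δ > 0 such that 0 < |y − 3| < δ implies |(y^3 - 5y^2 - 6y + 2) + 34| < ε.
(y^3 - 5y^2 - 6y + 2) + 34 = y^3 - 5y^2 - 6y + 36 = (y − 3)(y^2 - 2y - 12).
So |(y^3 - 5y^2 - 6y + 2) + 34| = |y − 3|·|y^2 - 2y - 12|.
Require δ ≤ 1. Then |y − 3| < 1 gives |y| < 4, and by the triangle inequality |y^2 - 2y - 12| ≤ 4^2 + 2·4 + 12 = 36.
Hence |(y^3 - 5y^2 - 6y + 2) + 34| ≤ 36|y − 3| < ε provided |y − 3| < ε/36.
Choosing δ = min(1, ε/36) ensures both conditions, hence |(y^3 - 5y^2 - 6y + 2) + 34| < ε.

δ = min(1, ε/36)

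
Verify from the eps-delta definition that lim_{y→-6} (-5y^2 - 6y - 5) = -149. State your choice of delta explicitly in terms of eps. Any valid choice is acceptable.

delta = min(1, eps/59)

Fix eps > 0. We want delta > 0 such that 0 < |y + 6| < delta implies |(-5y^2 - 6y - 5) + 149| < eps.
(-5y^2 - 6y - 5) + 149 = -5y^2 - 6y + 144 = (y + 6)(-5y + 24).
So |(-5y^2 - 6y - 5) + 149| = |y + 6|·|-5y + 24|.
Assume first that |y + 6| < 1, so |y| < 7. Then |-5y + 24| ≤ 5·7 + 24 = 59.
Hence |(-5y^2 - 6y - 5) + 149| ≤ 59|y + 6| < eps provided |y + 6| < eps/59.
Choosing delta = min(1, eps/59) ensures both conditions, hence |(-5y^2 - 6y - 5) + 149| < eps.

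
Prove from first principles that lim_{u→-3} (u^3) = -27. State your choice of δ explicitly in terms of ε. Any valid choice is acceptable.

Suppose ε > 0. We seek δ > 0 with 0 < |u + 3| < δ ⇒ |u^3 + 27| < ε.
Factor: u^3 + 27 = (u + 3)(u^2 - 3u + 9), so |u^3 + 27| = |u + 3|·|u^2 - 3u + 9|.
Impose δ ≤ 1 so that |u| < 4; then |u^2 - 3u + 9| ≤ 37.
Hence |u^3 + 27| ≤ 37|u + 3|, which is < ε once |u + 3| < ε/37.
Take δ = min(1, ε/37). If 0 < |u + 3| < δ then both bounds hold and |u^3 + 27| ≤ 37|u + 3| < 37·(ε/37) = ε.

δ = min(1, ε/37)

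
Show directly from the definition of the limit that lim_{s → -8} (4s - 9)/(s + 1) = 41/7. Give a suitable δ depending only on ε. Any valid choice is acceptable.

Let ε > 0 be given. We want δ > 0 with 0 < |s + 8| < δ ⇒ |(4s - 9)/(s + 1) − (41/7)| < ε.
Combining over a common denominator, (4s - 9)/(s + 1) − (41/7) = [(4s - 9)·(-7) − (-41)·(s + 1)] / [(-7)·(s + 1)] = 13(s + 8) / ((-7)(s + 1)).
So |(4s - 9)/(s + 1) − (41/7)| = 13|s + 8| / (7·|s + 1|).
Require δ ≤ 7/2, so |s + 1| ≥ |-7| − |s + 8| > 7 − 7/2 = 7/2.
Hence |(4s - 9)/(s + 1) − (41/7)| < 13|s + 8|/(7·(7/2)) = (26/49)|s + 8|, which is < ε once |s + 8| < (49/26)ε.
Take δ = min(7/2, (49/26)ε). Then 0 < |s + 8| < δ forces both bounds, so |(4s - 9)/(s + 1) − (41/7)| < ε.

δ = min(7/2, (49/26)ε)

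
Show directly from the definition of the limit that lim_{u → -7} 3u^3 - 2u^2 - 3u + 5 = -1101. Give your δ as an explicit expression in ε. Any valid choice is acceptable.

δ = min(1, ε/534)

Fix ε > 0. We want δ > 0 such that 0 < |u + 7| < δ implies |(3u^3 - 2u^2 - 3u + 5) + 1101| < ε.
(3u^3 - 2u^2 - 3u + 5) + 1101 = 3u^3 - 2u^2 - 3u + 1106 = (u + 7)(3u^2 - 23u + 158).
So |(3u^3 - 2u^2 - 3u + 5) + 1101| = |u + 7|·|3u^2 - 23u + 158|.
Require δ ≤ 1. Then |u + 7| < 1 gives |u| < 8, and by the triangle inequality |3u^2 - 23u + 158| ≤ 3·8^2 + 23·8 + 158 = 534.
Hence |(3u^3 - 2u^2 - 3u + 5) + 1101| ≤ 534|u + 7| < ε provided |u + 7| < ε/534.
Take δ = min(1, ε/534). Then 0 < |u + 7| < δ gives both |u + 7| < 1 and |u + 7| < ε/534, so |(3u^3 - 2u^2 - 3u + 5) + 1101| < ε.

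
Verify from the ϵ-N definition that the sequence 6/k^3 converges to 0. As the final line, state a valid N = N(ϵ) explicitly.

N = (6/ϵ)^{1/3}

Let ϵ > 0. For k ≥ 1, |6/k^3 − 0| = 6/k^3.
6/k^3 < ϵ ⇔ k^3 > 6/ϵ ⇔ k > (6/ϵ)^{1/3}.
Take N = (6/ϵ)^{1/3}. Then k > N implies 6/k^3 < ϵ.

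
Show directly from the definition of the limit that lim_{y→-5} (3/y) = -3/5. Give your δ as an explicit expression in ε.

Let ε > 0 be given. We seek δ > 0 such that 0 < |y + 5| < δ implies |3/y + 3/5| < ε.
|3/y + 3/5| = 3·|-5 − y|/(5·|y|) = 3|y + 5|/(5|y|).
Restrict δ ≤ 5/2. Then |y + 5| < 5/2 gives |y| > 5/2, so 5|y| > 25/2.
Then |3/y + 3/5| < 3|y + 5|/(25/2), which is < ε when |y + 5| < (25/6)ε.
Take δ = min(5/2, (25/6)ε). Then 0 < |y + 5| < δ gives both |y + 5| < 5/2 and |y + 5| < (25/6)ε, so |3/y + 3/5| < ε.

δ = min(5/2, (25/6)ε)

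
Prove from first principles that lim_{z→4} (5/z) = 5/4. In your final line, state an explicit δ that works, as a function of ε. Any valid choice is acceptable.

Suppose ε > 0. We seek δ > 0 such that 0 < |z − 4| < δ implies |5/z − (5/4)| < ε.
|5/z − (5/4)| = 5·|4 − z|/(4·|z|) = 5|z − 4|/(4|z|).
Restrict δ ≤ 2. Then |z − 4| < 2 gives |z| > 2, so 4|z| > 8.
Then |5/z − (5/4)| < 5|z − 4|/8, which is < ε when |z − 4| < (8/5)ε.
Take δ = min(2, (8/5)ε). Then 0 < |z − 4| < δ gives both |z − 4| < 2 and |z − 4| < (8/5)ε, so |5/z − (5/4)| < ε.

δ = min(2, (8/5)ε)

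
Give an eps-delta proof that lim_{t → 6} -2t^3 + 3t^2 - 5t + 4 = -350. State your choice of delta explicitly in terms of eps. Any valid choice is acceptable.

Fix eps > 0. We want delta > 0 such that 0 < |t − 6| < delta implies |(-2t^3 + 3t^2 - 5t + 4) + 350| < eps.
(-2t^3 + 3t^2 - 5t + 4) + 350 = -2t^3 + 3t^2 - 5t + 354 = (t − 6)(-2t^2 - 9t - 59).
So |(-2t^3 + 3t^2 - 5t + 4) + 350| = |t − 6|·|-2t^2 - 9t - 59|.
Assume first that |t − 6| < 1, so |t| < 7. Then |-2t^2 - 9t - 59| ≤ 2·7^2 + 9·7 + 59 = 220.
Hence |(-2t^3 + 3t^2 - 5t + 4) + 350| ≤ 220|t − 6| < eps provided |t − 6| < eps/220.
Take delta = min(1, eps/220). Then 0 < |t − 6| < delta gives both |t − 6| < 1 and |t − 6| < eps/220, so |(-2t^3 + 3t^2 - 5t + 4) + 350| < eps.

delta = min(1, eps/220)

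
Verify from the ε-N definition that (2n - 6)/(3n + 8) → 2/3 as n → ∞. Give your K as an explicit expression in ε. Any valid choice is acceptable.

K = (34/9)/ε

Let ε > 0. For n ≥ 1, |(2n - 6)/(3n + 8) − (2/3)| = |-34|/(3(3n + 8)) = 34/(3(3n + 8)).
Since 3n + 8 ≥ 3n for n ≥ 1, this is ≤ 34/(3·3n) = (34/9)/n.
So |(2n - 6)/(3n + 8) − (2/3)| < ε whenever n > (34/9)/ε.
Take K = (34/9)/ε. If n > K then |(2n - 6)/(3n + 8) − (2/3)| ≤ (34/9)/n < ε.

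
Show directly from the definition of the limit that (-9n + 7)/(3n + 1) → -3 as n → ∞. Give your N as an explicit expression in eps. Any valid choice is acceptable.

N = (10/3)/eps

Fix eps > 0. For n ≥ 1, |(-9n + 7)/(3n + 1) + 3| = |30|/(3(3n + 1)) = 30/(3(3n + 1)).
Since 3n + 1 ≥ 3n for n ≥ 1, this is ≤ 30/(3·3n) = (10/3)/n.
So |(-9n + 7)/(3n + 1) + 3| < eps whenever n > (10/3)/eps.
Take N = (10/3)/eps. If n > N then |(-9n + 7)/(3n + 1) + 3| ≤ (10/3)/n < eps.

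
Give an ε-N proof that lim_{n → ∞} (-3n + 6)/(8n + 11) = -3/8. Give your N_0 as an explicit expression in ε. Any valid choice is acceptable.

N_0 = (81/64)/ε

Let ε > 0 be given. For n ≥ 1, |(-3n + 6)/(8n + 11) + 3/8| = |81|/(8(8n + 11)) = 81/(8(8n + 11)).
Since 8n + 11 ≥ 8n for n ≥ 1, this is ≤ 81/(8·8n) = (81/64)/n.
So |(-3n + 6)/(8n + 11) + 3/8| < ε whenever n > (81/64)/ε.
Take N_0 = (81/64)/ε. If n > N_0 then |(-3n + 6)/(8n + 11) + 3/8| ≤ (81/64)/n < ε.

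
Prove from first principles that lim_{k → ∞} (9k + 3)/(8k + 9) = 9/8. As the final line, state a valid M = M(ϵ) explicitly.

Let ϵ > 0. For k ≥ 1, |(9k + 3)/(8k + 9) − (9/8)| = |-57|/(8(8k + 9)) = 57/(8(8k + 9)).
Since 8k + 9 ≥ 8k for k ≥ 1, this is ≤ 57/(8·8k) = (57/64)/k.
So |(9k + 3)/(8k + 9) − (9/8)| < ϵ whenever k > (57/64)/ϵ.
Take M = (57/64)/ϵ. If k > M then |(9k + 3)/(8k + 9) − (9/8)| ≤ (57/64)/k < ϵ.

M = (57/64)/ϵ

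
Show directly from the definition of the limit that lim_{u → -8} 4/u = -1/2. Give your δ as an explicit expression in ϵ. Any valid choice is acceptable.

Let ϵ > 0 be given. We seek δ > 0 such that 0 < |u + 8| < δ implies |4/u + 1/2| < ϵ.
|4/u + 1/2| = 4·|-8 − u|/(8·|u|) = 4|u + 8|/(8|u|).
Restrict δ ≤ 4. Then |u + 8| < 4 gives |u| > 4, so 8|u| > 32.
Then |4/u + 1/2| < 4|u + 8|/32, which is < ϵ when |u + 8| < 8ϵ.
Take δ = min(4, 8ϵ). Then 0 < |u + 8| < δ gives both |u + 8| < 4 and |u + 8| < 8ϵ, so |4/u + 1/2| < ϵ.

δ = min(4, 8ϵ)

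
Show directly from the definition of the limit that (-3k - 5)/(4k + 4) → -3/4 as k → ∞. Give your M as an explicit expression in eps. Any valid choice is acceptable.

M = (1/2)/eps

Fix eps > 0. For k ≥ 1, |(-3k - 5)/(4k + 4) + 3/4| = |-8|/(4(4k + 4)) = 8/(4(4k + 4)).
Since 4k + 4 ≥ 4k for k ≥ 1, this is ≤ 8/(4·4k) = (1/2)/k.
So |(-3k - 5)/(4k + 4) + 3/4| < eps whenever k > (1/2)/eps.
Take M = (1/2)/eps. If k > M then |(-3k - 5)/(4k + 4) + 3/4| ≤ (1/2)/k < eps.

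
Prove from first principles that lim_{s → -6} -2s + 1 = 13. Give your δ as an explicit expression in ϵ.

δ = ϵ/2

Let ϵ > 0. We need δ > 0 so that 0 < |s + 6| < δ implies |(-2s + 1) − 13| < ϵ.
Since (-2s + 1) − 13 = -2(s + 6), we have |(-2s + 1) − 13| = 2|s + 6|.
So 2|s + 6| < ϵ exactly when |s + 6| < ϵ/2.
Choosing δ = ϵ/2 gives |(-2s + 1) − 13| = 2|s + 6| < ϵ whenever |s + 6| < δ.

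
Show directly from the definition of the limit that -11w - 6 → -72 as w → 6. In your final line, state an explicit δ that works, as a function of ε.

δ = ε/11

Fix ε > 0. We need δ > 0 so that 0 < |w − 6| < δ implies |(-11w - 6) + 72| < ε.
|(-11w - 6) + 72| = |-11w + 66| = 11|w − 6|.
Thus it suffices that |w − 6| < ε/11.
Take δ = ε/11. If 0 < |w − 6| < δ then |(-11w - 6) + 72| = 11|w − 6| < 11·(ε/11) = ε.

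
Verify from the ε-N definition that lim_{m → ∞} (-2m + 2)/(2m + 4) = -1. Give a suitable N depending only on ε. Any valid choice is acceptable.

N = 3/ε

Fix ε > 0. For m ≥ 1, |(-2m + 2)/(2m + 4) + 1| = |12|/(2(2m + 4)) = 12/(2(2m + 4)).
Since 2m + 4 ≥ 2m for m ≥ 1, this is ≤ 12/(2·2m) = 3/m.
So |(-2m + 2)/(2m + 4) + 1| < ε whenever m > 3/ε.
Take N = 3/ε. If m > N then |(-2m + 2)/(2m + 4) + 1| ≤ 3/m < ε.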